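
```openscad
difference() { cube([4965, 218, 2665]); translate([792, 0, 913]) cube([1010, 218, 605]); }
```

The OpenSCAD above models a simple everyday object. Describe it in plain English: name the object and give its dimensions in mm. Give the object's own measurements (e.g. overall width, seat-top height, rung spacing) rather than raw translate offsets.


A wall 4965 mm long (x), 218 mm thick (y), 2665 mm tall, with a rectangular window opening cut through it. The opening is 1010 mm wide and 605 mm tall; its sill is at z = 913 mm and its near (−x) edge is 792 mm from the wall's −x end. The opening passes through the full wall thickness.


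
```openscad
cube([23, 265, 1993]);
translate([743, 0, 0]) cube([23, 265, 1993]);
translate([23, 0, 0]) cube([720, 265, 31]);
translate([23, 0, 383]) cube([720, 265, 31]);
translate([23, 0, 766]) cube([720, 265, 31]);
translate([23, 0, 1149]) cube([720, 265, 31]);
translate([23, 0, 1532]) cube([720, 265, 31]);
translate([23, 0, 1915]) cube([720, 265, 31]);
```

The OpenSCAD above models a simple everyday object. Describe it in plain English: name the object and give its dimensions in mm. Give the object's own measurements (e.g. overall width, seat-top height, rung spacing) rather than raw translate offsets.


An open bookshelf. Two side panels, each 23 mm thick, 265 mm deep and 1993 mm tall, stand 766 mm apart (outside-to-outside). Between them sit 6 shelves, each 31 mm thick and 265 mm deep, spanning the full gap between the sides. The bottom shelf rests on the floor (its underside at z = 0) and the clear gap between one shelf's top and the next shelf's underside is 352 mm.


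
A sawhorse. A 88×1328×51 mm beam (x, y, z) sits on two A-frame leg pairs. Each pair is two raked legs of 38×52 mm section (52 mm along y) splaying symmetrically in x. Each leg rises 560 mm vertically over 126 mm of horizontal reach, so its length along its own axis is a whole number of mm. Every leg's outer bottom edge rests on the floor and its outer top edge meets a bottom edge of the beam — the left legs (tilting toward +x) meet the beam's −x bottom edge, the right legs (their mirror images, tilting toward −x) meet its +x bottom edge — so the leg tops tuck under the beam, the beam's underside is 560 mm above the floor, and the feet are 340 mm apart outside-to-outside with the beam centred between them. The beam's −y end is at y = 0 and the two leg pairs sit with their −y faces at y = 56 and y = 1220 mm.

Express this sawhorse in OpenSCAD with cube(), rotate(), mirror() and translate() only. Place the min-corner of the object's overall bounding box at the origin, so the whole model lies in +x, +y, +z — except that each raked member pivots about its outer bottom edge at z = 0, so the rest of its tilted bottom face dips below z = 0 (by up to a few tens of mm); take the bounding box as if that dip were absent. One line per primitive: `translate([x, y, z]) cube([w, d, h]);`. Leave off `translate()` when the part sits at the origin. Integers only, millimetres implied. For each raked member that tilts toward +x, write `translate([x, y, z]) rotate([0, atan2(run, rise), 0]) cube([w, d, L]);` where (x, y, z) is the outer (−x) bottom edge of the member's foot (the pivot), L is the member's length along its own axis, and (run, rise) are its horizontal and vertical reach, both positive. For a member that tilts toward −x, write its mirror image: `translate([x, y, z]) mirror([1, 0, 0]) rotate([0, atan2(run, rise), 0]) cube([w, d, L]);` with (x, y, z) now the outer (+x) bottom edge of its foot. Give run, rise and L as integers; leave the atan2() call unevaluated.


// leg length = √(126² + 560²) = 574
// right-leg outer foot x = 2·126 + 88 = 340
// beam min-corner = (126, 0, 560)
translate([126, 0, 560]) cube([88, 1328, 51]);
translate([0, 56, 0]) rotate([0, atan2(126, 560), 0]) cube([38, 52, 574]);
translate([340, 56, 0]) mirror([1, 0, 0]) rotate([0, atan2(126, 560), 0]) cube([38, 52, 574]);
translate([0, 1220, 0]) rotate([0, atan2(126, 560), 0]) cube([38, 52, 574]);
translate([340, 1220, 0]) mirror([1, 0, 0]) rotate([0, atan2(126, 560), 0]) cube([38, 52, 574]);


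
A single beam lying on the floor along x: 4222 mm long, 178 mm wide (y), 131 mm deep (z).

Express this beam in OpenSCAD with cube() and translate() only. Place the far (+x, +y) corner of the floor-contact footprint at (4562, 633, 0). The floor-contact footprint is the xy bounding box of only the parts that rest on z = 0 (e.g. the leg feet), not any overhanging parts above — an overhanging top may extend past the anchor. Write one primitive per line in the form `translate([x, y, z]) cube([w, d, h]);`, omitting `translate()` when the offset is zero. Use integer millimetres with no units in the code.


translate([340, 455, 0]) cube([4222, 178, 131]);


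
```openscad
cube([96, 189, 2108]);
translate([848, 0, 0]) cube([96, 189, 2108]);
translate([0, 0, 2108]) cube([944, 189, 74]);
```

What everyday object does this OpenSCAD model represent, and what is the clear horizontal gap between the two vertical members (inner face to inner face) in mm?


A door frame. The clear opening width is 752 mm.

Two 2108 mm tall posts with a header on top — a door frame. The left jamb is 96 mm wide at x = 0; the right jamb starts at x = 848. The clear opening is 848 − 96 = 752 mm.


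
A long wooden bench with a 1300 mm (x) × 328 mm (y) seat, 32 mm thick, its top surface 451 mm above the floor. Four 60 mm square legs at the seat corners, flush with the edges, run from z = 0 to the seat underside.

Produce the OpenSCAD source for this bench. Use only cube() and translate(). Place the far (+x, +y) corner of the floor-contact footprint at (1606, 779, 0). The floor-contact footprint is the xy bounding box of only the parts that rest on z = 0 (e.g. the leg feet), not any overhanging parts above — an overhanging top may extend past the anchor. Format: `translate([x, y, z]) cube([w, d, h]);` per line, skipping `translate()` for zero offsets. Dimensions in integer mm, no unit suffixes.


// leg_h = 451 − 32 = 419
translate([306, 451, 419]) cube([1300, 328, 32]);
translate([306, 451, 0]) cube([60, 60, 419]);
translate([306, 719, 0]) cube([60, 60, 419]);
translate([1546, 451, 0]) cube([60, 60, 419]);
translate([1546, 719, 0]) cube([60, 60, 419]);


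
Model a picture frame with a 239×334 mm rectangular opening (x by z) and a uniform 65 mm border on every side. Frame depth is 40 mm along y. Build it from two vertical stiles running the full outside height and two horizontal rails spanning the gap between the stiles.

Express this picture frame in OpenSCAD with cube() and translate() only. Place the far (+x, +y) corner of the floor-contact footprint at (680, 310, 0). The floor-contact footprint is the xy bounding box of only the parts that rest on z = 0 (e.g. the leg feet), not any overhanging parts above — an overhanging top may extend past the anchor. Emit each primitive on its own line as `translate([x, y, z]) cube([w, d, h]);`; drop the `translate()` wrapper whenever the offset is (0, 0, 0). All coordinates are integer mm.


translate([311, 270, 0]) cube([65, 40, 464]);
translate([615, 270, 0]) cube([65, 40, 464]);
translate([376, 270, 0]) cube([239, 40, 65]);
translate([376, 270, 399]) cube([239, 40, 65]);


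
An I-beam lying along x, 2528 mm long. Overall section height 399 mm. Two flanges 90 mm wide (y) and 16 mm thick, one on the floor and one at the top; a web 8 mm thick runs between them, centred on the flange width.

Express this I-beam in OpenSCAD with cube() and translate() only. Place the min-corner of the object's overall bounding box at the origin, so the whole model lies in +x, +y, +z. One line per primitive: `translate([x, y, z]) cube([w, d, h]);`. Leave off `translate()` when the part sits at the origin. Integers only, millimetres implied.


cube([2528, 90, 16]);
translate([0, 41, 16]) cube([2528, 8, 367]);
translate([0, 0, 383]) cube([2528, 90, 16]);


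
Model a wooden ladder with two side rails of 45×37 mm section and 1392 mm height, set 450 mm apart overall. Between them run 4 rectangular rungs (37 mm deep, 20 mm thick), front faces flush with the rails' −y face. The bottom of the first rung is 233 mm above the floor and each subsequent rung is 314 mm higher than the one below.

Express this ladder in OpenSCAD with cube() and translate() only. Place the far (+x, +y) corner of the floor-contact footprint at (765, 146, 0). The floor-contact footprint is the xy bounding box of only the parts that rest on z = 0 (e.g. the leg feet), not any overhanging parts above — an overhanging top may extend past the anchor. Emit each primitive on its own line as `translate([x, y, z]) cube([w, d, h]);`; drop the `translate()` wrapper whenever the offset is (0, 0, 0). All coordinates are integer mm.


translate([315, 109, 0]) cube([45, 37, 1392]);
translate([720, 109, 0]) cube([45, 37, 1392]);
translate([360, 109, 233]) cube([360, 37, 20]);
translate([360, 109, 547]) cube([360, 37, 20]);
translate([360, 109, 861]) cube([360, 37, 20]);
translate([360, 109, 1175]) cube([360, 37, 20]);


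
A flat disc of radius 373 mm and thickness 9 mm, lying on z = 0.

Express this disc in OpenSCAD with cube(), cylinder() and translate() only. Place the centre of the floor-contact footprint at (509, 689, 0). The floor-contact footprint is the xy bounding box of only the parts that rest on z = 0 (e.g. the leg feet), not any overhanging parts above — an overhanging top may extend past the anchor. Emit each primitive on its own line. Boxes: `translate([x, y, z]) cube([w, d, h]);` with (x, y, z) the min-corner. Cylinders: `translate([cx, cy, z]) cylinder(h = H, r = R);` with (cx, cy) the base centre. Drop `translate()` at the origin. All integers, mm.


translate([509, 689, 0]) cylinder(h = 9, r = 373);


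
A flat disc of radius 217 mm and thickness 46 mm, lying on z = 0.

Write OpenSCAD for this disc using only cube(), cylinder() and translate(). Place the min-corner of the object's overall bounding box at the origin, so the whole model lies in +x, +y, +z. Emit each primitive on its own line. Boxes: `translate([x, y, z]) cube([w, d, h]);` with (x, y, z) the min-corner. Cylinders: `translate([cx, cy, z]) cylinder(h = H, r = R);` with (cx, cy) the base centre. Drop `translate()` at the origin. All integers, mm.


translate([217, 217, 0]) cylinder(h = 46, r = 217);


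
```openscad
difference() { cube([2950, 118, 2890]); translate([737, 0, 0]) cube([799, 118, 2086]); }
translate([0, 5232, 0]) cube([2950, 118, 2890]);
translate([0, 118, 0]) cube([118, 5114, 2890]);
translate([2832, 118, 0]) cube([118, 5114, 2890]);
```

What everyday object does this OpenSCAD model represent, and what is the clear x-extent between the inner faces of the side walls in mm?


A single room. The interior width is 2714 mm.

Four walls enclosing a rectangle with a door in the front wall — a room. Outside width 2950 minus two 118 mm walls gives 2714 mm.


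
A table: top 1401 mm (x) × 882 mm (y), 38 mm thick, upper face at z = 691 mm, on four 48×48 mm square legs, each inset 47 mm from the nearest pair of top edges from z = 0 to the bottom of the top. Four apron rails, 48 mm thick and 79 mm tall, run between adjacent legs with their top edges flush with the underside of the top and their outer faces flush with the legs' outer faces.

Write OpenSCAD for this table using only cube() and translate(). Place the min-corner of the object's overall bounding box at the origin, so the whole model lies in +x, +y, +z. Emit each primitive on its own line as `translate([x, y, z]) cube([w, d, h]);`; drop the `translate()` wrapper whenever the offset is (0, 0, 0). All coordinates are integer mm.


translate([0, 0, 653]) cube([1401, 882, 38]);
translate([47, 47, 0]) cube([48, 48, 653]);
translate([1306, 47, 0]) cube([48, 48, 653]);
translate([47, 787, 0]) cube([48, 48, 653]);
translate([1306, 787, 0]) cube([48, 48, 653]);
translate([95, 47, 574]) cube([1211, 48, 79]);
translate([95, 787, 574]) cube([1211, 48, 79]);
translate([47, 95, 574]) cube([48, 692, 79]);
translate([1306, 95, 574]) cube([48, 692, 79]);


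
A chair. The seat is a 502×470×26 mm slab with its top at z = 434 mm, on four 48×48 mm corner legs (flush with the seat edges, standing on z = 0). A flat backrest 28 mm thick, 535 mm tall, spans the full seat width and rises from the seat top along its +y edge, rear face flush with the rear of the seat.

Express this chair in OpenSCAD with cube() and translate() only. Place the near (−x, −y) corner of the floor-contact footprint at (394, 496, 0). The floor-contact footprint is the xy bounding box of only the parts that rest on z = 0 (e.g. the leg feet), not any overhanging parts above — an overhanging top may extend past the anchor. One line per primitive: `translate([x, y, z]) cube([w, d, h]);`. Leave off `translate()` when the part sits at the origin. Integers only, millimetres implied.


translate([394, 496, 408]) cube([502, 470, 26]);
translate([394, 496, 0]) cube([48, 48, 408]);
translate([848, 496, 0]) cube([48, 48, 408]);
translate([394, 918, 0]) cube([48, 48, 408]);
translate([848, 918, 0]) cube([48, 48, 408]);
translate([394, 938, 434]) cube([502, 28, 535]);


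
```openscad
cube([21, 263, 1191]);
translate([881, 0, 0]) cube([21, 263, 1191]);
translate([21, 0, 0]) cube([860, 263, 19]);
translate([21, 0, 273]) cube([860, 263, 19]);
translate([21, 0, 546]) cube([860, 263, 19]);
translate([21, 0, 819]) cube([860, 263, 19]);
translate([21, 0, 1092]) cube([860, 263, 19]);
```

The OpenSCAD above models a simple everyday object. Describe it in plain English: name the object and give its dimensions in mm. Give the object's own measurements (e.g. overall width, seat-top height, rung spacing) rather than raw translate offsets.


An open bookshelf. Two side panels, each 21 mm thick, 263 mm deep and 1191 mm tall, stand 902 mm apart (outside-to-outside). Between them sit 5 shelves, each 19 mm thick and 263 mm deep, spanning the full gap between the sides. The bottom shelf rests on the floor (its underside at z = 0) and the clear gap between one shelf's top and the next shelf's underside is 254 mm.


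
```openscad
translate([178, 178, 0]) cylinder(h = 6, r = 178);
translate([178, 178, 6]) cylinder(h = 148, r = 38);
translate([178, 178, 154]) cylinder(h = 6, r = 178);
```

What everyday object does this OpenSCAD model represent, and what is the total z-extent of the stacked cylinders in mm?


A spool. The overall height is 160 mm.

Three coaxial cylinders, large–small–large — a spool. Two 6 mm flanges and a 148 mm core give 6 + 148 + 6 = 160 mm.


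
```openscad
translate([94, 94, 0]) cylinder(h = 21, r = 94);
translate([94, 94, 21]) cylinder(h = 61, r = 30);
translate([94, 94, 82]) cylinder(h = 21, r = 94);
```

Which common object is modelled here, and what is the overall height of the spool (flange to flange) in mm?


A spool. The overall height is 103 mm.

Three coaxial cylinders, large–small–large — a spool. Two 21 mm flanges and a 61 mm core give 21 + 61 + 21 = 103 mm.


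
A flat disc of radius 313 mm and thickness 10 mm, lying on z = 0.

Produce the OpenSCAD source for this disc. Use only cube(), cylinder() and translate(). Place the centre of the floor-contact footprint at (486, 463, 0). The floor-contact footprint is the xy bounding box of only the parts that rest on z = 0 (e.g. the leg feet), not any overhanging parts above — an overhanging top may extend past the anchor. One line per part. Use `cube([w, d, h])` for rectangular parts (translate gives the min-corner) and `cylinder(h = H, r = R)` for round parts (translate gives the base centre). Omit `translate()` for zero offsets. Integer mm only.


translate([486, 463, 0]) cylinder(h = 10, r = 313);


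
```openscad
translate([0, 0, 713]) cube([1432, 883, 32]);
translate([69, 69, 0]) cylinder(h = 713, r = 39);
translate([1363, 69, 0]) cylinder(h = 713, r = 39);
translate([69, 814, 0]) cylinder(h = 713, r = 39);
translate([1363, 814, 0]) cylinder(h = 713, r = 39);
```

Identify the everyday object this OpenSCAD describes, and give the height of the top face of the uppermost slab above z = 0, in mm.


A table. The table height is 745 mm.

A 1432×883×32 slab sits at z = 713 on four Ø78 mm round legs — a table. The top surface is at 713 + 32 = 745 mm.


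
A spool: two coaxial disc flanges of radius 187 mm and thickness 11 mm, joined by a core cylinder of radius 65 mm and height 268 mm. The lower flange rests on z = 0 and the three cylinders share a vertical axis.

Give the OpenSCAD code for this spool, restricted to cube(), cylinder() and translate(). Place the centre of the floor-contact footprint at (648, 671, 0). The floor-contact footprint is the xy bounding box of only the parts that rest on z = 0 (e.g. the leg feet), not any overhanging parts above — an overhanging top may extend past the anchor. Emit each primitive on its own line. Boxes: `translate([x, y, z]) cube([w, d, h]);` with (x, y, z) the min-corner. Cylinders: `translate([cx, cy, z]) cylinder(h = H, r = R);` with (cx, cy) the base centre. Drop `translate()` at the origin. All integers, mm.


translate([648, 671, 0]) cylinder(h = 11, r = 187);
translate([648, 671, 11]) cylinder(h = 268, r = 65);
translate([648, 671, 279]) cylinder(h = 11, r = 187);


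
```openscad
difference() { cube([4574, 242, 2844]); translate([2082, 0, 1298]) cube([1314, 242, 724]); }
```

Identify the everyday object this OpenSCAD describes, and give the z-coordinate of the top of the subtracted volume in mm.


A wall with a window opening. The window head height is 2022 mm.

A wall with a rectangular opening subtracted — a window. Sill at z = 1298, opening 724 mm tall, so the head is at 1298 + 724 = 2022 mm.


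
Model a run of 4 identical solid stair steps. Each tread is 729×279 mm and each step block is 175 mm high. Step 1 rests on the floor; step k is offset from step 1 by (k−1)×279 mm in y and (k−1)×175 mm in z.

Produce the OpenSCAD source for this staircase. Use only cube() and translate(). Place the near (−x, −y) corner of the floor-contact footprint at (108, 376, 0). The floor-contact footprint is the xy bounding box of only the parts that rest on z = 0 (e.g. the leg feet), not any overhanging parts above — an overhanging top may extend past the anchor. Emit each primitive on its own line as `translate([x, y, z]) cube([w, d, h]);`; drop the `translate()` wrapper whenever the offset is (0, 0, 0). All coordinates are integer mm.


translate([108, 376, 0]) cube([729, 279, 175]);
translate([108, 655, 175]) cube([729, 279, 175]);
translate([108, 934, 350]) cube([729, 279, 175]);
translate([108, 1213, 525]) cube([729, 279, 175]);


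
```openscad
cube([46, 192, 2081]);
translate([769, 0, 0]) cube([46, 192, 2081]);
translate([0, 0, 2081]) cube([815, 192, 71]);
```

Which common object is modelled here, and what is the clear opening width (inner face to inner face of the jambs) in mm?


A door frame. The clear opening width is 723 mm.

Two 2081 mm tall posts with a header on top — a door frame. The left jamb is 46 mm wide at x = 0; the right jamb starts at x = 769. The clear opening is 769 − 46 = 723 mm.


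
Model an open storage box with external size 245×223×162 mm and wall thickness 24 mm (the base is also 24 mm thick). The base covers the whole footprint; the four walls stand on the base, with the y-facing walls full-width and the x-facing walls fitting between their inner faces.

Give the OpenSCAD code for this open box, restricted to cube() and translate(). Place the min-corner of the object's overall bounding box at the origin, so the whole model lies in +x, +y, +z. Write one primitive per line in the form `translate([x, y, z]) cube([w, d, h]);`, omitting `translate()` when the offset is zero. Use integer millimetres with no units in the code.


cube([245, 223, 24]);
translate([0, 0, 24]) cube([245, 24, 138]);
translate([0, 199, 24]) cube([245, 24, 138]);
translate([0, 24, 24]) cube([24, 175, 138]);
translate([221, 24, 24]) cube([24, 175, 138]);


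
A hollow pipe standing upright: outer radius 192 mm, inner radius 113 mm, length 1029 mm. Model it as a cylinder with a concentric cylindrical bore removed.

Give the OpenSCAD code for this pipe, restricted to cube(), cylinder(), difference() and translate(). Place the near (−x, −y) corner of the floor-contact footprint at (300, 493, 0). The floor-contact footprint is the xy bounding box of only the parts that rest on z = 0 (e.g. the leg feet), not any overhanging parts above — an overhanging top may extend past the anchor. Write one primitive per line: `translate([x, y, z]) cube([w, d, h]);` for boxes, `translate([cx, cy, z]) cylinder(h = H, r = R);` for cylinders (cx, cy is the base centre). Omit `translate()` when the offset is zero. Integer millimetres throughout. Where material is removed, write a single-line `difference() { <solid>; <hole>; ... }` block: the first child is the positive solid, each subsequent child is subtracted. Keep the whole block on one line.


difference() { translate([492, 685, 0]) cylinder(h = 1029, r = 192); translate([492, 685, 0]) cylinder(h = 1029, r = 113); }


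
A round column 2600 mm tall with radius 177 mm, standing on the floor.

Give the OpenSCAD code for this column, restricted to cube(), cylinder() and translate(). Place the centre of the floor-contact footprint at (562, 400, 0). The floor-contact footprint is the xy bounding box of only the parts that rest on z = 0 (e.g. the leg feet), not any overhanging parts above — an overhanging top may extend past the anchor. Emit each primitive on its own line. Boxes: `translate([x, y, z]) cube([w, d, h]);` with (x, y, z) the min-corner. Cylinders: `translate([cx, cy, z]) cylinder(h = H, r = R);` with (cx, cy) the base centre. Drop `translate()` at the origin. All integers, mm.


translate([562, 400, 0]) cylinder(h = 2600, r = 177);


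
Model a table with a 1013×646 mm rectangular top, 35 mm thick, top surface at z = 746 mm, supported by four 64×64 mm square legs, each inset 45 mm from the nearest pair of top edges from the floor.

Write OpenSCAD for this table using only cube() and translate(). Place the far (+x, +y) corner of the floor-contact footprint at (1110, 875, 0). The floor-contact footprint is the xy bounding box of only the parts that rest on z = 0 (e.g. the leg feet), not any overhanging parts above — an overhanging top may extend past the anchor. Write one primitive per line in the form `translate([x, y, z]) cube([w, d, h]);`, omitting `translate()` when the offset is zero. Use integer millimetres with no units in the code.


translate([142, 274, 711]) cube([1013, 646, 35]);
translate([187, 319, 0]) cube([64, 64, 711]);
translate([1046, 319, 0]) cube([64, 64, 711]);
translate([187, 811, 0]) cube([64, 64, 711]);
translate([1046, 811, 0]) cube([64, 64, 711]);


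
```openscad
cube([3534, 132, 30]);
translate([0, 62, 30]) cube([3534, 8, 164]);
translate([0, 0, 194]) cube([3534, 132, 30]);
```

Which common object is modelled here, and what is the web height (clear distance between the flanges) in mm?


An I-beam. The web height is 164 mm.

Two wide flanges with a thin centred web — an I-beam. Overall 224 mm minus two 30 mm flanges gives a web of 224 − 2·30 = 164 mm.


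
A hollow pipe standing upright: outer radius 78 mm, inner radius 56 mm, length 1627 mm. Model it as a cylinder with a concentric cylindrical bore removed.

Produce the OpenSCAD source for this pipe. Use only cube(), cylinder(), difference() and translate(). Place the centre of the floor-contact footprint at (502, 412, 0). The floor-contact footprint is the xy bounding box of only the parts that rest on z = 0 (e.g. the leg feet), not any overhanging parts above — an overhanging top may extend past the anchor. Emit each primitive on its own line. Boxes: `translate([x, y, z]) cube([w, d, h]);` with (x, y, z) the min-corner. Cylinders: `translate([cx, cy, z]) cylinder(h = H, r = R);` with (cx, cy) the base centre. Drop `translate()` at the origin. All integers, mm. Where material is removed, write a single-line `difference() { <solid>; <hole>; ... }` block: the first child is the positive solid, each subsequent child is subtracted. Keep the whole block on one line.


difference() { translate([502, 412, 0]) cylinder(h = 1627, r = 78); translate([502, 412, 0]) cylinder(h = 1627, r = 56); }


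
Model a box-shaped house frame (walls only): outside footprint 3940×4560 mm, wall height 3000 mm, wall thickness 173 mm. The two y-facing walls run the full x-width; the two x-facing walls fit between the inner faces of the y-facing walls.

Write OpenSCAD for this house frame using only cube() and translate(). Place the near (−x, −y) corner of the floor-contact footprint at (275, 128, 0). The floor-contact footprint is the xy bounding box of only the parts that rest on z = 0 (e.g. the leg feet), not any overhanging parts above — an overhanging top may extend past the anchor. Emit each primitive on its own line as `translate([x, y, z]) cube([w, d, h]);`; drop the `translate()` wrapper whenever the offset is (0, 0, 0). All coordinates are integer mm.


translate([275, 128, 0]) cube([3940, 173, 3000]);
translate([275, 4515, 0]) cube([3940, 173, 3000]);
translate([275, 301, 0]) cube([173, 4214, 3000]);
translate([4042, 301, 0]) cube([173, 4214, 3000]);


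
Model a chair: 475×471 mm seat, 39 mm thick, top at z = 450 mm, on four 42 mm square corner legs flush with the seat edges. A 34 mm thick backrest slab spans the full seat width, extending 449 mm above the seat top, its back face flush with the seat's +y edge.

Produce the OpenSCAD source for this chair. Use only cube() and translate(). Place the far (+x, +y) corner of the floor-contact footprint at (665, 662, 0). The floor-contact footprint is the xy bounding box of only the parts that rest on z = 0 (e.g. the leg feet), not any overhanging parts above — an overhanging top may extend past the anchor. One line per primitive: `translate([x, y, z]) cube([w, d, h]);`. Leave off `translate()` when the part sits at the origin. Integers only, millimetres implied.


translate([190, 191, 411]) cube([475, 471, 39]);
translate([190, 191, 0]) cube([42, 42, 411]);
translate([623, 191, 0]) cube([42, 42, 411]);
translate([190, 620, 0]) cube([42, 42, 411]);
translate([623, 620, 0]) cube([42, 42, 411]);
translate([190, 628, 450]) cube([475, 34, 449]);


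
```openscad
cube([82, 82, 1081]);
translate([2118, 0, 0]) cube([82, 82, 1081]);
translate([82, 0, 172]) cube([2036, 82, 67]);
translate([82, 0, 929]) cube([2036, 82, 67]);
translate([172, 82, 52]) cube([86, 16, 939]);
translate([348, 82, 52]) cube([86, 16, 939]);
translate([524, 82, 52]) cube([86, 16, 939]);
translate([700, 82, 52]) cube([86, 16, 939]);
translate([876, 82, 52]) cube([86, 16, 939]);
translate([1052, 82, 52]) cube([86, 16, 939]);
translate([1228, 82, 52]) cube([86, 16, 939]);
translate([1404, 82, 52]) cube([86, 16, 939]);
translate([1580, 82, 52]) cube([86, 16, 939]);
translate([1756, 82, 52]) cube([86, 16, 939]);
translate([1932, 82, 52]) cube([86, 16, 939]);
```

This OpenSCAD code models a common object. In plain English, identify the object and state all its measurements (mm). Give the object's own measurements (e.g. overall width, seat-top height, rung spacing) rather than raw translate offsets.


A fence section. Two 82×82 mm posts, 1081 mm tall, stand on the floor with a clear span of 2036 mm between their inner faces. Two horizontal rails of 82×67 mm section span the gap between the posts with their undersides at z = 172 mm and z = 929 mm, flush with the posts' −y face. 11 pickets, each 86 mm wide, 16 mm thick and 939 mm tall, are fixed to the +y face of the rails with their bottoms at z = 52 mm, spaced across the span with a 90 mm gap after the −x post and between neighbouring pickets, with 100 mm left before the +x post.


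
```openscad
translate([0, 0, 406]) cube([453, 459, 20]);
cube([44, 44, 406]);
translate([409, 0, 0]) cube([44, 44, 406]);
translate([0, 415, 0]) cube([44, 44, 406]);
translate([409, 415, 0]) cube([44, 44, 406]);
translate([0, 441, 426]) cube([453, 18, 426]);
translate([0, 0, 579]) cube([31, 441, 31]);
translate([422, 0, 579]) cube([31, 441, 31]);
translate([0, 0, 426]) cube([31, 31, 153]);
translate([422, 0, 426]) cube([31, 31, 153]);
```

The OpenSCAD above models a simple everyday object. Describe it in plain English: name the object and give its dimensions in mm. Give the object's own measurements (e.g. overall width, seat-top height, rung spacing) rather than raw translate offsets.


A chair. The seat is a 453×459×20 mm slab with its top at z = 426 mm, on four 44×44 mm corner legs (flush with the seat edges, standing on z = 0). A flat backrest 18 mm thick, 426 mm tall, spans the full seat width and rises from the seat top along its +y edge, rear face flush with the rear of the seat. Two armrests of 31×31 mm section run along each side from the seat's front edge to the front of the backrest, top faces 184 mm above the seat top and outer faces flush with the seat's x-edges; a 31×31 mm post under the front of each armrest stands on the seat at the front corner.


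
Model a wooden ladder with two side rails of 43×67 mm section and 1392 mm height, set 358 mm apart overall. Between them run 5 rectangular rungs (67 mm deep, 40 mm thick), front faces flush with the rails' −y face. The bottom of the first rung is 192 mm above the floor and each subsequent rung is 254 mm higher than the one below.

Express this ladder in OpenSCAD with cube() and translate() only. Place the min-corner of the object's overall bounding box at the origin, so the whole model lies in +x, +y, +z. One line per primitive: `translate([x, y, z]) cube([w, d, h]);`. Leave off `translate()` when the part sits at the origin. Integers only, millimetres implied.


cube([43, 67, 1392]);
translate([315, 0, 0]) cube([43, 67, 1392]);
translate([43, 0, 192]) cube([272, 67, 40]);
translate([43, 0, 446]) cube([272, 67, 40]);
translate([43, 0, 700]) cube([272, 67, 40]);
translate([43, 0, 954]) cube([272, 67, 40]);
translate([43, 0, 1208]) cube([272, 67, 40]);


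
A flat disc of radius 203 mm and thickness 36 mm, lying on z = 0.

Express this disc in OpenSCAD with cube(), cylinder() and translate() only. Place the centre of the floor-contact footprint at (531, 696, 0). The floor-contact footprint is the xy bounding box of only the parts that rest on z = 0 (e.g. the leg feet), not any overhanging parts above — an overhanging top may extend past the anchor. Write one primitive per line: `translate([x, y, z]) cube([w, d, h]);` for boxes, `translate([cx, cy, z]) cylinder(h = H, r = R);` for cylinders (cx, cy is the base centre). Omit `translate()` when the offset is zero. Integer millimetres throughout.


translate([531, 696, 0]) cylinder(h = 36, r = 203);


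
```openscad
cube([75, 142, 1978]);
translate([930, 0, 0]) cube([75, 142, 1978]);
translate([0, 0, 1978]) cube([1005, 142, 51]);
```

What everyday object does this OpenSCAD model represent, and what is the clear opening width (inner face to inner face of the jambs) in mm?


A door frame. The clear opening width is 855 mm.

Two 1978 mm tall posts with a header on top — a door frame. The left jamb is 75 mm wide at x = 0; the right jamb starts at x = 930. The clear opening is 930 − 75 = 855 mm.


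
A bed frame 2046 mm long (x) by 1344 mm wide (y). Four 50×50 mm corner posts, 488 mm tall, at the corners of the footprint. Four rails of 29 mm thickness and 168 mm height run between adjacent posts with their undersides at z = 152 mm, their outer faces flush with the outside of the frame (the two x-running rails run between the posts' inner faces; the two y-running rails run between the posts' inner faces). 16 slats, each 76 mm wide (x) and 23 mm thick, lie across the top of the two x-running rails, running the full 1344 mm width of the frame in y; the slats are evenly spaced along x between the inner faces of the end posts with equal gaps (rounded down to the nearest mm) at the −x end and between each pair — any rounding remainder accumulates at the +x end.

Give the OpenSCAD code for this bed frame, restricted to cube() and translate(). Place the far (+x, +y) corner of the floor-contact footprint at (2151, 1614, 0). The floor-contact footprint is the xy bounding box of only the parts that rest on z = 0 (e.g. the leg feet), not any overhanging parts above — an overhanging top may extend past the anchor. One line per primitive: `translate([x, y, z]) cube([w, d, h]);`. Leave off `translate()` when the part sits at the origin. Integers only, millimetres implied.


translate([105, 270, 0]) cube([50, 50, 488]);
translate([105, 1564, 0]) cube([50, 50, 488]);
translate([2101, 270, 0]) cube([50, 50, 488]);
translate([2101, 1564, 0]) cube([50, 50, 488]);
translate([155, 270, 152]) cube([1946, 29, 168]);
translate([155, 1585, 152]) cube([1946, 29, 168]);
translate([105, 320, 152]) cube([29, 1244, 168]);
translate([2122, 320, 152]) cube([29, 1244, 168]);
translate([197, 270, 320]) cube([76, 1344, 23]);
translate([315, 270, 320]) cube([76, 1344, 23]);
translate([433, 270, 320]) cube([76, 1344, 23]);
translate([551, 270, 320]) cube([76, 1344, 23]);
translate([669, 270, 320]) cube([76, 1344, 23]);
translate([787, 270, 320]) cube([76, 1344, 23]);
translate([905, 270, 320]) cube([76, 1344, 23]);
translate([1023, 270, 320]) cube([76, 1344, 23]);
translate([1141, 270, 320]) cube([76, 1344, 23]);
translate([1259, 270, 320]) cube([76, 1344, 23]);
translate([1377, 270, 320]) cube([76, 1344, 23]);
translate([1495, 270, 320]) cube([76, 1344, 23]);
translate([1613, 270, 320]) cube([76, 1344, 23]);
translate([1731, 270, 320]) cube([76, 1344, 23]);
translate([1849, 270, 320]) cube([76, 1344, 23]);
translate([1967, 270, 320]) cube([76, 1344, 23]);


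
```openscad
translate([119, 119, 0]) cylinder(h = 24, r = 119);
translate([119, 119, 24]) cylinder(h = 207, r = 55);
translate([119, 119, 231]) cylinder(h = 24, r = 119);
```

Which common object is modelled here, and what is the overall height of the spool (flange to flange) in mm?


A spool. The overall height is 255 mm.

Three coaxial cylinders, large–small–large — a spool. Two 24 mm flanges and a 207 mm core give 24 + 207 + 24 = 255 mm.


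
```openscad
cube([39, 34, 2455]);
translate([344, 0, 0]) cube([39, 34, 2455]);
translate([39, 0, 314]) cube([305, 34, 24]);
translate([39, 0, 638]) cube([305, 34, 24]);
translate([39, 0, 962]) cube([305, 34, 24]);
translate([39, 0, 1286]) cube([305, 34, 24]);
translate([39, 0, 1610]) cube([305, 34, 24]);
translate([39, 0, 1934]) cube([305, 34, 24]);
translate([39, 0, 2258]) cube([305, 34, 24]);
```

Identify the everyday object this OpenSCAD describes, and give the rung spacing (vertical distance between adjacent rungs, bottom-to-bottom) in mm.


A ladder. The rung spacing is 324 mm.

Two tall 39×34 posts with 7 short bars between them — a ladder. Adjacent rungs sit at z = 314 and z = 638, so the spacing is 638 − 314 = 324 mm.


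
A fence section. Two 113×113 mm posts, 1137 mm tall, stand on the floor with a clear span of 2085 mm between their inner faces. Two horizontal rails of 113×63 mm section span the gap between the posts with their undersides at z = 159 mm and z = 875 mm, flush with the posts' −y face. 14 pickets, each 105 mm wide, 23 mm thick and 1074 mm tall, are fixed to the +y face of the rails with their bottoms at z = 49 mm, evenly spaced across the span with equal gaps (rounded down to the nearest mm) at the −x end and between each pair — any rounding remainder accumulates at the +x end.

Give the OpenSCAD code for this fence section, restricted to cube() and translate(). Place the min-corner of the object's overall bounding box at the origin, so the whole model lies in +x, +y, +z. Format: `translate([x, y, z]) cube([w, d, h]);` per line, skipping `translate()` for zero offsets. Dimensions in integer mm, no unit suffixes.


cube([113, 113, 1137]);
translate([2198, 0, 0]) cube([113, 113, 1137]);
translate([113, 0, 159]) cube([2085, 113, 63]);
translate([113, 0, 875]) cube([2085, 113, 63]);
translate([154, 113, 49]) cube([105, 23, 1074]);
translate([300, 113, 49]) cube([105, 23, 1074]);
translate([446, 113, 49]) cube([105, 23, 1074]);
translate([592, 113, 49]) cube([105, 23, 1074]);
translate([738, 113, 49]) cube([105, 23, 1074]);
translate([884, 113, 49]) cube([105, 23, 1074]);
translate([1030, 113, 49]) cube([105, 23, 1074]);
translate([1176, 113, 49]) cube([105, 23, 1074]);
translate([1322, 113, 49]) cube([105, 23, 1074]);
translate([1468, 113, 49]) cube([105, 23, 1074]);
translate([1614, 113, 49]) cube([105, 23, 1074]);
translate([1760, 113, 49]) cube([105, 23, 1074]);
translate([1906, 113, 49]) cube([105, 23, 1074]);
translate([2052, 113, 49]) cube([105, 23, 1074]);


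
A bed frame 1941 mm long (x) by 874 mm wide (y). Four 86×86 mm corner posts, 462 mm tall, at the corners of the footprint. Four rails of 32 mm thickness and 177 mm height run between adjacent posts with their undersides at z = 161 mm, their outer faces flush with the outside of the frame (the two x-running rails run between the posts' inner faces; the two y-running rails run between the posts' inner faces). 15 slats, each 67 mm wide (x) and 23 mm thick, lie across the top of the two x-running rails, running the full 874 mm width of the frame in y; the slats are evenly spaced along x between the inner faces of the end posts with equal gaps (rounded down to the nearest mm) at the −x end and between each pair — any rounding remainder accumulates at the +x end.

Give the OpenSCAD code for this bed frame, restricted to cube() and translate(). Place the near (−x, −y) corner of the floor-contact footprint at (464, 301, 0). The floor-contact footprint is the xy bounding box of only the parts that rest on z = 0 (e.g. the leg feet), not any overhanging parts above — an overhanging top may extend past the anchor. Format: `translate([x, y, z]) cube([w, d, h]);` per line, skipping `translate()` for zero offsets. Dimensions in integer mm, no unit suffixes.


translate([464, 301, 0]) cube([86, 86, 462]);
translate([464, 1089, 0]) cube([86, 86, 462]);
translate([2319, 301, 0]) cube([86, 86, 462]);
translate([2319, 1089, 0]) cube([86, 86, 462]);
translate([550, 301, 161]) cube([1769, 32, 177]);
translate([550, 1143, 161]) cube([1769, 32, 177]);
translate([464, 387, 161]) cube([32, 702, 177]);
translate([2373, 387, 161]) cube([32, 702, 177]);
translate([597, 301, 338]) cube([67, 874, 23]);
translate([711, 301, 338]) cube([67, 874, 23]);
translate([825, 301, 338]) cube([67, 874, 23]);
translate([939, 301, 338]) cube([67, 874, 23]);
translate([1053, 301, 338]) cube([67, 874, 23]);
translate([1167, 301, 338]) cube([67, 874, 23]);
translate([1281, 301, 338]) cube([67, 874, 23]);
translate([1395, 301, 338]) cube([67, 874, 23]);
translate([1509, 301, 338]) cube([67, 874, 23]);
translate([1623, 301, 338]) cube([67, 874, 23]);
translate([1737, 301, 338]) cube([67, 874, 23]);
translate([1851, 301, 338]) cube([67, 874, 23]);
translate([1965, 301, 338]) cube([67, 874, 23]);
translate([2079, 301, 338]) cube([67, 874, 23]);
translate([2193, 301, 338]) cube([67, 874, 23]);


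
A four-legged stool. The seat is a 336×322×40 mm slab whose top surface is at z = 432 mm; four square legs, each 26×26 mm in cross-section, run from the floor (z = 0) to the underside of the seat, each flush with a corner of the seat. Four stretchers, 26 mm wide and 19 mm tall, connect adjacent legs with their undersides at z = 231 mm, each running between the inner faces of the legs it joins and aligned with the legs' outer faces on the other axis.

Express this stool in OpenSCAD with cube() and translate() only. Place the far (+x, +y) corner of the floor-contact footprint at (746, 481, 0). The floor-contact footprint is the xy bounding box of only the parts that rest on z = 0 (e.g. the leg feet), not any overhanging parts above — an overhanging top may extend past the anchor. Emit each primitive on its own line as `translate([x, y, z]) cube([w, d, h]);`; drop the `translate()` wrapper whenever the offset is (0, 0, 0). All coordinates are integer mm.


// leg_h = 432 - 40 = 392
// stretcher span = 336 - 2*26 = 284
translate([410, 159, 392]) cube([336, 322, 40]);
translate([410, 159, 0]) cube([26, 26, 392]);
translate([720, 159, 0]) cube([26, 26, 392]);
translate([410, 455, 0]) cube([26, 26, 392]);
translate([720, 455, 0]) cube([26, 26, 392]);
translate([436, 159, 231]) cube([284, 26, 19]);
translate([436, 455, 231]) cube([284, 26, 19]);
translate([410, 185, 231]) cube([26, 270, 19]);
translate([720, 185, 231]) cube([26, 270, 19]);
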